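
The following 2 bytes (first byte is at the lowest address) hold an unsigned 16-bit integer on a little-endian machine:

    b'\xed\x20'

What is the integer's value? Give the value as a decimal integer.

8429

Little-endian: lowest address holds the least-significant byte.
Reassemble most-significant byte first: 20 ED → 0x20ED.
0x20ED = 8429.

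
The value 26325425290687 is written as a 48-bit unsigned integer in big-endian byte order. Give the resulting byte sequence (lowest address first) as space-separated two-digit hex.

26325425290687 in hexadecimal, padded to 48 bits, is 0x17F15D9F7DBF.
Split into bytes (most-significant first): 17 F1 5D 9F 7D BF.
Big-endian: lowest address holds the most-significant byte.
So the memory order matches the most-significant-first order: 17 F1 5D 9F 7D BF.

17 F1 5D 9F 7D BF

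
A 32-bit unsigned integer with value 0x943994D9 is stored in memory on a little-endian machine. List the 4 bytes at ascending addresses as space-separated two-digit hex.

Split into bytes (most-significant first): 94 39 94 D9.
Little-endian stores the least-significant byte at the lowest address.
So at ascending addresses the bytes are D9 94 39 94.

D9 94 39 94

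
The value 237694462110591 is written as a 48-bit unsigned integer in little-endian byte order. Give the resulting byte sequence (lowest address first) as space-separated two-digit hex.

237694462110591 in hexadecimal, padded to 48 bits, is 0xD82E8DFAAB7F.
Split into bytes (most-significant first): D8 2E 8D FA AB 7F.
Little-endian: lowest address holds the least-significant byte.
So at ascending addresses the bytes are 7F AB FA 8D 2E D8.

7F AB FA 8D 2E D8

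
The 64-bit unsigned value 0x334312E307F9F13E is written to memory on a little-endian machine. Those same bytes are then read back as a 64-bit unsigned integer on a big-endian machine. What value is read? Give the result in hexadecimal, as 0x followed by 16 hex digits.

Stored little-endian, the bytes at ascending addresses are 3E F1 F9 07 E3 12 43 33.
Read back as big-endian, the last byte is least significant, giving 0x3EF1F907E3124333.

0x3EF1F907E3124333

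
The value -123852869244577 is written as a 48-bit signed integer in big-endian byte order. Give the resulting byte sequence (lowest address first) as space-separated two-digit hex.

8F 5B 41 B9 69 5F

Two's complement of -123852869244577 in 48 bits: 123852869244577 = 0x70A4BE4696A1; invert → 0x8F5B41B9695E; add 1 → 0x8F5B41B9695F.
Split into bytes (most-significant first): 8F 5B 41 B9 69 5F.
Big-endian stores the most-significant byte at the lowest address.
So the memory order matches the most-significant-first order: 8F 5B 41 B9 69 5F.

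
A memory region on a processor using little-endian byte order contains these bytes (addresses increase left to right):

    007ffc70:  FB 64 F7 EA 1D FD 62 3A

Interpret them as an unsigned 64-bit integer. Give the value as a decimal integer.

4207203306855425275

Little-endian: lowest address holds the least-significant byte.
Reassemble most-significant byte first: 3A 62 FD 1D EA F7 64 FB → 0x3A62FD1DEAF764FB.
0x3A62FD1DEAF764FB = 4207203306855425275.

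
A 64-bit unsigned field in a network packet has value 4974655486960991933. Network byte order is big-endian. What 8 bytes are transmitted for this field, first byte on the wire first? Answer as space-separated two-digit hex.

45 09 86 CE FC 41 FE BD

4974655486960991933 in hexadecimal, padded to 64 bits, is 0x450986CEFC41FEBD.
Split into bytes (most-significant first): 45 09 86 CE FC 41 FE BD.
Big-endian stores the most-significant byte at the lowest address.
So the memory order matches the most-significant-first order: 45 09 86 CE FC 41 FE BD.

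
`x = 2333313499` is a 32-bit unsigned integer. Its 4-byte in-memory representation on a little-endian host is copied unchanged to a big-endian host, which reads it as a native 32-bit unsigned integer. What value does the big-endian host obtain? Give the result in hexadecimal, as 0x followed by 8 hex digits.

0xDB89138B

2333313499 in 32-bit hexadecimal is 0x8B1389DB.
Stored little-endian, the bytes at ascending addresses are DB 89 13 8B.
Read back as big-endian, the last byte is least significant, giving 0xDB89138B.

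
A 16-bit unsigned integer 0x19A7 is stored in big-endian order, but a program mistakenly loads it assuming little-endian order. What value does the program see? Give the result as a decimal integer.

42777

Stored big-endian, the bytes at ascending addresses are 19 A7.
Read back as little-endian, the first byte is least significant, giving 0xA719.
0xA719 = 42777.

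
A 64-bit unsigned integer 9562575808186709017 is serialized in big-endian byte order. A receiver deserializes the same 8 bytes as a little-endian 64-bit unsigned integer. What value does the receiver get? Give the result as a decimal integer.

9562575808186709017 in 64-bit hexadecimal is 0x84B5180868B67419.
Stored big-endian, the bytes at ascending addresses are 84 B5 18 08 68 B6 74 19.
Read back as little-endian, the first byte is least significant, giving 0x1974B6680818B584.
0x1974B6680818B584 = 1834291506175325572.

1834291506175325572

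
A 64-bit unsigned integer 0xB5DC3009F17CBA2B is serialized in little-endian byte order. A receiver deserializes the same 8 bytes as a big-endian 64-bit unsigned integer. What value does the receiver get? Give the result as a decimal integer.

Stored little-endian, the bytes at ascending addresses are 2B BA 7C F1 09 30 DC B5.
Read back as big-endian, the last byte is least significant, giving 0x2BBA7CF10930DCB5.
0x2BBA7CF10930DCB5 = 3150968263982242997.

3150968263982242997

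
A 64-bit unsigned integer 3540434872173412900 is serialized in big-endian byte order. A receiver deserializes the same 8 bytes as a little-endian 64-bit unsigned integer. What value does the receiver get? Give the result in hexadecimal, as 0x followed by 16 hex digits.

3540434872173412900 in 64-bit hexadecimal is 0x312226C21A4D4224.
Stored big-endian, the bytes at ascending addresses are 31 22 26 C2 1A 4D 42 24.
Read back as little-endian, the first byte is least significant, giving 0x24424D1AC2262231.

0x24424D1AC2262231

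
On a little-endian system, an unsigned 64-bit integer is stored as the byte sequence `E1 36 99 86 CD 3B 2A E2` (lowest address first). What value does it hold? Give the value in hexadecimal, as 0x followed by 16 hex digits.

0xE22A3BCD869936E1

Little-endian stores the least-significant byte at the lowest address.
Reassemble most-significant byte first: E2 2A 3B CD 86 99 36 E1 → 0xE22A3BCD869936E1.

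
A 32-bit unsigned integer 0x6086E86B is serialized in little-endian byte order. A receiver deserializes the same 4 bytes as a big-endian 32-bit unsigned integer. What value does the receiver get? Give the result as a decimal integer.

Stored little-endian, the bytes at ascending addresses are 6B E8 86 60.
Read back as big-endian, the last byte is least significant, giving 0x6BE88660.
0x6BE88660 = 1810400864.

1810400864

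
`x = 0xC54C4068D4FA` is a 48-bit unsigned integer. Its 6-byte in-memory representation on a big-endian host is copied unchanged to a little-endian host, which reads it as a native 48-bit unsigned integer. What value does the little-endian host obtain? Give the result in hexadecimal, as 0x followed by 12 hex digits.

0xFAD468404CC5

Stored big-endian, the bytes at ascending addresses are C5 4C 40 68 D4 FA.
Read back as little-endian, the first byte is least significant, giving 0xFAD468404CC5.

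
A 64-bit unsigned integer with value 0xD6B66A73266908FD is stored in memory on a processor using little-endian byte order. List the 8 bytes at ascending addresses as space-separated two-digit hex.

Split into bytes (most-significant first): D6 B6 6A 73 26 69 08 FD.
Little-endian: lowest address holds the least-significant byte.
So at ascending addresses the bytes are FD 08 69 26 73 6A B6 D6.

FD 08 69 26 73 6A B6 D6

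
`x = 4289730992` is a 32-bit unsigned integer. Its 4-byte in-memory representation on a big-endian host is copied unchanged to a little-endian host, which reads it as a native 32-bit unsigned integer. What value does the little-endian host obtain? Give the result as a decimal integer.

4289730992 in 32-bit hexadecimal is 0xFFB019B0.
Stored big-endian, the bytes at ascending addresses are FF B0 19 B0.
Read back as little-endian, the first byte is least significant, giving 0xB019B0FF.
0xB019B0FF = 2954473727.

2954473727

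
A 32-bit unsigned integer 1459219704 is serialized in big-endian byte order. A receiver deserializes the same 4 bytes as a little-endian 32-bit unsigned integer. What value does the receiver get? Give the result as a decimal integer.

4176279894

1459219704 in 32-bit hexadecimal is 0x56F9ECF8.
Stored big-endian, the bytes at ascending addresses are 56 F9 EC F8.
Read back as little-endian, the first byte is least significant, giving 0xF8ECF956.
0xF8ECF956 = 4176279894.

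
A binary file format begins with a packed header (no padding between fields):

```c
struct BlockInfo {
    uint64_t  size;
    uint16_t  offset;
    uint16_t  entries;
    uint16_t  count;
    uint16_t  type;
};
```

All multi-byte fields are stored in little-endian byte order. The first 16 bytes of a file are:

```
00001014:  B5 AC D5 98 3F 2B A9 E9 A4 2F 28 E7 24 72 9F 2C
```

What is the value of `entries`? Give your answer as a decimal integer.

59176

`entries` follows `size` (8 B), `offset` (2 B), so it starts at offset 8 + 2 = 10 and occupies 2 bytes.
Bytes at offsets 10..11: 28 E7.
Little-endian stores the least-significant byte at the lowest address.
Reassemble most-significant byte first: E7 28 → 0xE728.
0xE728 = 59176.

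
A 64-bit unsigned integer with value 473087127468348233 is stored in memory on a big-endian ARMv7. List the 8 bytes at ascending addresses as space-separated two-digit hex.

473087127468348233 in hexadecimal, padded to 64 bits, is 0x0690BE3C648F9349.
Split into bytes (most-significant first): 06 90 BE 3C 64 8F 93 49.
Big-endian stores the most-significant byte at the lowest address.
So the memory order matches the most-significant-first order: 06 90 BE 3C 64 8F 93 49.

06 90 BE 3C 64 8F 93 49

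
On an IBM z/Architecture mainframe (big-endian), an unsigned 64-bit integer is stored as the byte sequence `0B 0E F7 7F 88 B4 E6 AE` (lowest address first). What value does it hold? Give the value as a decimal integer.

796846311217620654

Big-endian: lowest address holds the most-significant byte.
The bytes are already most-significant first: 0x0B0EF77F88B4E6AE.
0x0B0EF77F88B4E6AE = 796846311217620654.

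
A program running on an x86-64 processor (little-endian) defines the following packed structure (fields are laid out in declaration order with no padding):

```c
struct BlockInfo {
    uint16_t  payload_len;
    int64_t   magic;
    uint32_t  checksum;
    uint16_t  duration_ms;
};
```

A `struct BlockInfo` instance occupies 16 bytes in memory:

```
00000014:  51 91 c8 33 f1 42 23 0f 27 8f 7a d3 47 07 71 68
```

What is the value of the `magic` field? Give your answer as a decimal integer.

-8131513958072765496

`magic` follows `payload_len` (2 bytes), so it starts at byte offset 2 and occupies 8 bytes.
Bytes at offsets 2..9: C8 33 F1 42 23 0F 27 8F.
In little-endian order the low byte comes first in memory.
Reassemble most-significant byte first: 8F 27 0F 23 42 F1 33 C8 → 0x8F270F2342F133C8.
Top bit is set, so as a signed 64-bit value this is 0x8F270F2342F133C8 − 2^64 = -8131513958072765496.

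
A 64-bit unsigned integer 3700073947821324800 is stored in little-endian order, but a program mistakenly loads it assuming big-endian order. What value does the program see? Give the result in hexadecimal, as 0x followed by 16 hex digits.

0x003A91D6A64D5933

3700073947821324800 in 64-bit hexadecimal is 0x33594DA6D6913A00.
Stored little-endian, the bytes at ascending addresses are 00 3A 91 D6 A6 4D 59 33.
Read back as big-endian, the last byte is least significant, giving 0x003A91D6A64D5933.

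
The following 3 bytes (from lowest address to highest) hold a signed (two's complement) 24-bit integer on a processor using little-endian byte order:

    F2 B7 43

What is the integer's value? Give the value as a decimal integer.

4438002

Little-endian: lowest address holds the least-significant byte.
Reassemble most-significant byte first: 43 B7 F2 → 0x43B7F2.
0x43B7F2 = 4438002.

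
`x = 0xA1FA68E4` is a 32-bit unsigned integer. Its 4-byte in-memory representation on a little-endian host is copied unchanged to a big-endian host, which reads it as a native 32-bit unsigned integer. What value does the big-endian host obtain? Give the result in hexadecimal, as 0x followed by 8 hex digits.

Stored little-endian, the bytes at ascending addresses are E4 68 FA A1.
Read back as big-endian, the last byte is least significant, giving 0xE468FAA1.

0xE468FAA1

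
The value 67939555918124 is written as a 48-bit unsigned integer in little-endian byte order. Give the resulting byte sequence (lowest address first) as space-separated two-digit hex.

67939555918124 in hexadecimal, padded to 48 bits, is 0x3DCA6918C12C.
Split into bytes (most-significant first): 3D CA 69 18 C1 2C.
In little-endian order the low byte comes first in memory.
So at ascending addresses the bytes are 2C C1 18 69 CA 3D.

2C C1 18 69 CA 3D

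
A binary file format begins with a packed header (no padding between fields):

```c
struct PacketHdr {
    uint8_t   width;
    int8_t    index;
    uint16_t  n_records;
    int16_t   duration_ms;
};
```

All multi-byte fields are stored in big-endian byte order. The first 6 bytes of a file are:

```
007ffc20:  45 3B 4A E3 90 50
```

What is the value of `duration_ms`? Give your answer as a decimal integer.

-28592

`duration_ms` follows `width` (1 B), `index` (1 B), `n_records` (2 B), so it starts at offset 1 + 1 + 2 = 4 and occupies 2 bytes.
Bytes at offsets 4..5: 90 50.
In big-endian order the high byte comes first in memory.
The bytes are already most-significant first: 0x9050.
Top bit is set, so as a signed 16-bit value this is 0x9050 − 2^16 = -28592.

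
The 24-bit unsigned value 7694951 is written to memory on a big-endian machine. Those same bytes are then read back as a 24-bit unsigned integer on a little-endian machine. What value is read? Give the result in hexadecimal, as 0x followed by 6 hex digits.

7694951 in 24-bit hexadecimal is 0x756A67.
Stored big-endian, the bytes at ascending addresses are 75 6A 67.
Read back as little-endian, the first byte is least significant, giving 0x676A75.

0x676A75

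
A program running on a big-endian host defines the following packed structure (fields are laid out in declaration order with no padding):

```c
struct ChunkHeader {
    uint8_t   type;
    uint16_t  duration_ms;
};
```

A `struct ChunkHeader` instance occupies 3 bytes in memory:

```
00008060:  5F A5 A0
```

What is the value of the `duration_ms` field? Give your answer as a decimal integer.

`duration_ms` follows `type` (1 byte), so it starts at byte offset 1 and occupies 2 bytes.
Bytes at offsets 1..2: A5 A0.
Big-endian: lowest address holds the most-significant byte.
The bytes are already most-significant first: 0xA5A0.
0xA5A0 = 42400.

42400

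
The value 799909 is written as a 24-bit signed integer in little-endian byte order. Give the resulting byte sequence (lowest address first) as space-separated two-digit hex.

799909 in hexadecimal, padded to 24 bits, is 0x0C34A5.
Split into bytes (most-significant first): 0C 34 A5.
In little-endian order the low byte comes first in memory.
So at ascending addresses the bytes are A5 34 0C.

A5 34 0C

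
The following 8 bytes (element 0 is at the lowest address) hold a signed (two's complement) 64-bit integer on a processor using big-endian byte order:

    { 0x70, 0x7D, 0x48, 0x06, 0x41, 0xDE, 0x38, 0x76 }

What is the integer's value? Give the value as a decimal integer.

In big-endian order the high byte comes first in memory.
The bytes are already most-significant first: 0x707D480641DE3876.
0x707D480641DE3876 = 8105714096048846966.

8105714096048846966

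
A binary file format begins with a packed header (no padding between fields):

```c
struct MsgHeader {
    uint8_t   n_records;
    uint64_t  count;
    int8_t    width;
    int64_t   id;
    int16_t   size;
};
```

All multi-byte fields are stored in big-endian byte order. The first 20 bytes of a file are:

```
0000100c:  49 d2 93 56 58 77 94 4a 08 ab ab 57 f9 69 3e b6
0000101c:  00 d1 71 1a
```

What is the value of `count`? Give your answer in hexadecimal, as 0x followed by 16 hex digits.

`count` follows `n_records` (1 byte), so it starts at byte offset 1 and occupies 8 bytes.
Bytes at offsets 1..8: D2 93 56 58 77 94 4A 08.
In big-endian order the high byte comes first in memory.
The bytes are already most-significant first: 0xD293565877944A08.

0xD293565877944A08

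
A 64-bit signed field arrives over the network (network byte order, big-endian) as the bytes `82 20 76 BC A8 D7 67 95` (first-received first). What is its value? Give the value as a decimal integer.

-9070119096865560683

Big-endian: lowest address holds the most-significant byte.
The bytes are already most-significant first: 0x822076BCA8D76795.
Top bit is set, so as a signed 64-bit value this is 0x822076BCA8D76795 − 2^64 = -9070119096865560683.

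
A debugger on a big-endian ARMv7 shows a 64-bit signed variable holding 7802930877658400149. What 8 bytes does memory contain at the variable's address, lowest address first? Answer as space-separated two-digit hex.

7802930877658400149 in hexadecimal, padded to 64 bits, is 0x6C49944AA1C18595.
Split into bytes (most-significant first): 6C 49 94 4A A1 C1 85 95.
In big-endian order the high byte comes first in memory.
So the memory order matches the most-significant-first order: 6C 49 94 4A A1 C1 85 95.

6C 49 94 4A A1 C1 85 95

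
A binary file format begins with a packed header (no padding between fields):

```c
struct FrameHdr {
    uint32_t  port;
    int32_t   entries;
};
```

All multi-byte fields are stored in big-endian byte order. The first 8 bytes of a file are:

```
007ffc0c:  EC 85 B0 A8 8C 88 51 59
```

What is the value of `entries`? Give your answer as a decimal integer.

`entries` follows `port` (4 bytes), so it starts at byte offset 4 and occupies 4 bytes.
Bytes at offsets 4..7: 8C 88 51 59.
In big-endian order the high byte comes first in memory.
The bytes are already most-significant first: 0x8C885159.
Top bit is set, so as a signed 32-bit value this is 0x8C885159 − 2^32 = -1937223335.

-1937223335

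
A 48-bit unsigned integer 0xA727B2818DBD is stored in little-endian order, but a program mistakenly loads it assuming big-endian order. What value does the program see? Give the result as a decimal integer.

208415463974823

Stored little-endian, the bytes at ascending addresses are BD 8D 81 B2 27 A7.
Read back as big-endian, the last byte is least significant, giving 0xBD8D81B227A7.
0xBD8D81B227A7 = 208415463974823.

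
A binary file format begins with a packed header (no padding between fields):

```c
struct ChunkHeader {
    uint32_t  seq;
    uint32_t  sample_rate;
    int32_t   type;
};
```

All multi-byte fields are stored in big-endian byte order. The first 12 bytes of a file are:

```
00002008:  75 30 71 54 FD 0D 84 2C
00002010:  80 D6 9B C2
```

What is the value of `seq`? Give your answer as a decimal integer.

`seq` is the first field, at byte offset 0, occupying 4 bytes.
Bytes at offsets 0..3: 75 30 71 54.
Big-endian stores the most-significant byte at the lowest address.
The bytes are already most-significant first: 0x75307154.
0x75307154 = 1966109012.

1966109012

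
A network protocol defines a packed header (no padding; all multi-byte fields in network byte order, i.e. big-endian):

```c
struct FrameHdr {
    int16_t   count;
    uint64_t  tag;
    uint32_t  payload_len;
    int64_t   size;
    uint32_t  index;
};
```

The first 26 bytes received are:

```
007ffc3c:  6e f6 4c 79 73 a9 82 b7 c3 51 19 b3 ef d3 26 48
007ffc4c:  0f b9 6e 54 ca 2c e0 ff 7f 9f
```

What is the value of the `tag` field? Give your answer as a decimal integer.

`tag` follows `count` (2 bytes), so it starts at byte offset 2 and occupies 8 bytes.
Bytes at offsets 2..9: 4C 79 73 A9 82 B7 C3 51.
Big-endian stores the most-significant byte at the lowest address.
The bytes are already most-significant first: 0x4C7973A982B7C351.
0x4C7973A982B7C351 = 5510562790944260945.

5510562790944260945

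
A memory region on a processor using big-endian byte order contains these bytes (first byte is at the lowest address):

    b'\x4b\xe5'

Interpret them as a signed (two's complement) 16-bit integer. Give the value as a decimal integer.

19429

In big-endian order the high byte comes first in memory.
The bytes are already most-significant first: 0x4BE5.
0x4BE5 = 19429.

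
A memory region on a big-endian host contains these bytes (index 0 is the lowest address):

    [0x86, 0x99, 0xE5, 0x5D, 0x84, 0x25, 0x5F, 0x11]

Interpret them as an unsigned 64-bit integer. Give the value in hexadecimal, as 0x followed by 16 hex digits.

Big-endian: lowest address holds the most-significant byte.
The bytes are already most-significant first: 0x8699E55D84255F11.

0x8699E55D84255F11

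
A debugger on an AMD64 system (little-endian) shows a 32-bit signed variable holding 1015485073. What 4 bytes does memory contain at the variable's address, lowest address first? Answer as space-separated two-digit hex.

91 12 87 3C

1015485073 in hexadecimal, padded to 32 bits, is 0x3C871291.
Split into bytes (most-significant first): 3C 87 12 91.
Little-endian: lowest address holds the least-significant byte.
So at ascending addresses the bytes are 91 12 87 3C.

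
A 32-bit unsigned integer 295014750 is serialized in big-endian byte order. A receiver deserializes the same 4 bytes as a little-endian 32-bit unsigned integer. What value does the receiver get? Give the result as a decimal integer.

295014750 in 32-bit hexadecimal is 0x1195915E.
Stored big-endian, the bytes at ascending addresses are 11 95 91 5E.
Read back as little-endian, the first byte is least significant, giving 0x5E919511.
0x5E919511 = 1586599185.

1586599185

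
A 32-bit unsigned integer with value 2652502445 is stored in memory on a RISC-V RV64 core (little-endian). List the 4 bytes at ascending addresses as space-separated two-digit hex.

2652502445 in hexadecimal, padded to 32 bits, is 0x9E19F9AD.
Split into bytes (most-significant first): 9E 19 F9 AD.
In little-endian order the low byte comes first in memory.
So at ascending addresses the bytes are AD F9 19 9E.

AD F9 19 9E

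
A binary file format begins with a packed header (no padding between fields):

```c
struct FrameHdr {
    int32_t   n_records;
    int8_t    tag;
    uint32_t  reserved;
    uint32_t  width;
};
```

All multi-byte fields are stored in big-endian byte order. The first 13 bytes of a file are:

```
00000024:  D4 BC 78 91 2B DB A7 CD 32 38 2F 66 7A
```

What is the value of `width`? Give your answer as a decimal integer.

`width` follows `n_records` (4 B), `tag` (1 B), `reserved` (4 B), so it starts at offset 4 + 1 + 4 = 9 and occupies 4 bytes.
Bytes at offsets 9..12: 38 2F 66 7A.
Big-endian stores the most-significant byte at the lowest address.
The bytes are already most-significant first: 0x382F667A.
0x382F667A = 942630522.

942630522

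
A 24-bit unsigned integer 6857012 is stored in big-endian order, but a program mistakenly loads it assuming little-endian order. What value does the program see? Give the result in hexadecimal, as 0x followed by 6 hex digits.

6857012 in 24-bit hexadecimal is 0x68A134.
Stored big-endian, the bytes at ascending addresses are 68 A1 34.
Read back as little-endian, the first byte is least significant, giving 0x34A168.

0x34A168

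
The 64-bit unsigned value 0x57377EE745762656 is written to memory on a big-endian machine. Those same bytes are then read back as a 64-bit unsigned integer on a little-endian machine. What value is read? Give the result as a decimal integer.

6207779178985437015

Stored big-endian, the bytes at ascending addresses are 57 37 7E E7 45 76 26 56.
Read back as little-endian, the first byte is least significant, giving 0x56267645E77E3757.
0x56267645E77E3757 = 6207779178985437015.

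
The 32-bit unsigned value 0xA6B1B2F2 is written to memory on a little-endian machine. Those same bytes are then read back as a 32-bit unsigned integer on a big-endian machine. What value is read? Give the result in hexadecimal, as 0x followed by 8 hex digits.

0xF2B2B1A6

Stored little-endian, the bytes at ascending addresses are F2 B2 B1 A6.
Read back as big-endian, the last byte is least significant, giving 0xF2B2B1A6.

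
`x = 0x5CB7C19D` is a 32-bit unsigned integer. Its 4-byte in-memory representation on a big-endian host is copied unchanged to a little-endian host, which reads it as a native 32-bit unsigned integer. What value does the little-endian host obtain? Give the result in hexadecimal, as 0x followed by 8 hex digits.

Stored big-endian, the bytes at ascending addresses are 5C B7 C1 9D.
Read back as little-endian, the first byte is least significant, giving 0x9DC1B75C.

0x9DC1B75C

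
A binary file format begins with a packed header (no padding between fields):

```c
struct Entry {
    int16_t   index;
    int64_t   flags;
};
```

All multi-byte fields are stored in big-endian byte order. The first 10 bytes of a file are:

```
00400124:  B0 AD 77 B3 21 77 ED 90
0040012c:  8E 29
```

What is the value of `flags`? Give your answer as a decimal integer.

8625274510315130409

`flags` follows `index` (2 bytes), so it starts at byte offset 2 and occupies 8 bytes.
Bytes at offsets 2..9: 77 B3 21 77 ED 90 8E 29.
Big-endian: lowest address holds the most-significant byte.
The bytes are already most-significant first: 0x77B32177ED908E29.
0x77B32177ED908E29 = 8625274510315130409.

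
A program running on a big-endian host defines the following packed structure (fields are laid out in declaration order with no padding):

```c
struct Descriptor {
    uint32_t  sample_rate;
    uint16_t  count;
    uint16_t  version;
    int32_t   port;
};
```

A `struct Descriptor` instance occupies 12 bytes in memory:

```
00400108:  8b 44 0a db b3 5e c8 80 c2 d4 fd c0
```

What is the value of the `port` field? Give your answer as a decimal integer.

`port` follows `sample_rate` (4 B), `count` (2 B), `version` (2 B), so it starts at offset 4 + 2 + 2 = 8 and occupies 4 bytes.
Bytes at offsets 8..11: C2 D4 FD C0.
In big-endian order the high byte comes first in memory.
The bytes are already most-significant first: 0xC2D4FDC0.
Top bit is set, so as a signed 32-bit value this is 0xC2D4FDC0 − 2^32 = -1026228800.

-1026228800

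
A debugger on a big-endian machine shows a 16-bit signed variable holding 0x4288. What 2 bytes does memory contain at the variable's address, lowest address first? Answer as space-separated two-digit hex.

Split into bytes (most-significant first): 42 88.
In big-endian order the high byte comes first in memory.
So the memory order matches the most-significant-first order: 42 88.

42 88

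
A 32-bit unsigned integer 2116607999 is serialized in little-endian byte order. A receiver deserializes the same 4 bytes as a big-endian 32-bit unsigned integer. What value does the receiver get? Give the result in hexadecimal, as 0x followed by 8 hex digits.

2116607999 in 32-bit hexadecimal is 0x7E28DFFF.
Stored little-endian, the bytes at ascending addresses are FF DF 28 7E.
Read back as big-endian, the last byte is least significant, giving 0xFFDF287E.

0xFFDF287E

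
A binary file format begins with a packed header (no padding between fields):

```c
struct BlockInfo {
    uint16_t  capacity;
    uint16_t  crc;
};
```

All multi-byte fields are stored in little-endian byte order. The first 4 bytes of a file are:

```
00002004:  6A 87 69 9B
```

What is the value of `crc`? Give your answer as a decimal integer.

`crc` follows `capacity` (2 bytes), so it starts at byte offset 2 and occupies 2 bytes.
Bytes at offsets 2..3: 69 9B.
Little-endian: lowest address holds the least-significant byte.
Reassemble most-significant byte first: 9B 69 → 0x9B69.
0x9B69 = 39785.

39785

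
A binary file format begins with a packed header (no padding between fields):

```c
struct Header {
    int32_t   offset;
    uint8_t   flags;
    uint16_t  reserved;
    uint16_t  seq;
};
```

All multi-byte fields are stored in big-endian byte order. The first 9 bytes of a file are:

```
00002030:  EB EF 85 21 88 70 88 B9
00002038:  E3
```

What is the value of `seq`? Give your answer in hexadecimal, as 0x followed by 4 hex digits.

`seq` follows `offset` (4 B), `flags` (1 B), `reserved` (2 B), so it starts at offset 4 + 1 + 2 = 7 and occupies 2 bytes.
Bytes at offsets 7..8: B9 E3.
In big-endian order the high byte comes first in memory.
The bytes are already most-significant first: 0xB9E3.

0xB9E3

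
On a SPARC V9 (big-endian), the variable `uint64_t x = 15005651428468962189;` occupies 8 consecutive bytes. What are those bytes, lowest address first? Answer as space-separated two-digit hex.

15005651428468962189 in hexadecimal, padded to 64 bits, is 0xD03EC8788939B38D.
Split into bytes (most-significant first): D0 3E C8 78 89 39 B3 8D.
In big-endian order the high byte comes first in memory.
So the memory order matches the most-significant-first order: D0 3E C8 78 89 39 B3 8D.

D0 3E C8 78 89 39 B3 8D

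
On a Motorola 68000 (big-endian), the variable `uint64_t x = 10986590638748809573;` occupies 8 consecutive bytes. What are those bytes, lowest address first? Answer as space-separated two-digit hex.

98 78 35 F9 FB 41 39 65

10986590638748809573 in hexadecimal, padded to 64 bits, is 0x987835F9FB413965.
Split into bytes (most-significant first): 98 78 35 F9 FB 41 39 65.
Big-endian: lowest address holds the most-significant byte.
So the memory order matches the most-significant-first order: 98 78 35 F9 FB 41 39 65.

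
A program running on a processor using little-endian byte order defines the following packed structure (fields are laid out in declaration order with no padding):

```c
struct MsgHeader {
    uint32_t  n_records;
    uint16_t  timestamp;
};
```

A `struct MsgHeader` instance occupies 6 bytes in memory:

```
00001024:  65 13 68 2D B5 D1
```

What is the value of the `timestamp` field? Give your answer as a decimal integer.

53685

`timestamp` follows `n_records` (4 bytes), so it starts at byte offset 4 and occupies 2 bytes.
Bytes at offsets 4..5: B5 D1.
Little-endian: lowest address holds the least-significant byte.
Reassemble most-significant byte first: D1 B5 → 0xD1B5.
0xD1B5 = 53685.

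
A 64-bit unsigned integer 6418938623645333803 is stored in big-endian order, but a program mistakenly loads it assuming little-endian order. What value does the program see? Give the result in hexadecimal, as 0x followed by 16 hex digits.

0x2B396A51ABA61459

6418938623645333803 in 64-bit hexadecimal is 0x5914A6AB516A392B.
Stored big-endian, the bytes at ascending addresses are 59 14 A6 AB 51 6A 39 2B.
Read back as little-endian, the first byte is least significant, giving 0x2B396A51ABA61459.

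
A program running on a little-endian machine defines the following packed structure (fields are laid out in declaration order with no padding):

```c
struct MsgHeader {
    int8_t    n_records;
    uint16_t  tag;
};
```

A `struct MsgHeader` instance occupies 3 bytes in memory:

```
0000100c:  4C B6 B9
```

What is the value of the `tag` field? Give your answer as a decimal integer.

47542

`tag` follows `n_records` (1 byte), so it starts at byte offset 1 and occupies 2 bytes.
Bytes at offsets 1..2: B6 B9.
Little-endian: lowest address holds the least-significant byte.
Reassemble most-significant byte first: B9 B6 → 0xB9B6.
0xB9B6 = 47542.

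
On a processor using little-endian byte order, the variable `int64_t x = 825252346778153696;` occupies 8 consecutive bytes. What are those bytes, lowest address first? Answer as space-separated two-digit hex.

825252346778153696 in hexadecimal, padded to 64 bits, is 0x0B73E2A313C4F2E0.
Split into bytes (most-significant first): 0B 73 E2 A3 13 C4 F2 E0.
Little-endian stores the least-significant byte at the lowest address.
So at ascending addresses the bytes are E0 F2 C4 13 A3 E2 73 0B.

E0 F2 C4 13 A3 E2 73 0B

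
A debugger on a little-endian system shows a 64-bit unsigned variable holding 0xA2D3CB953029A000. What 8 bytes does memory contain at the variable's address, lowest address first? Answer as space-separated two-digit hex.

00 A0 29 30 95 CB D3 A2

Split into bytes (most-significant first): A2 D3 CB 95 30 29 A0 00.
Little-endian: lowest address holds the least-significant byte.
So at ascending addresses the bytes are 00 A0 29 30 95 CB D3 A2.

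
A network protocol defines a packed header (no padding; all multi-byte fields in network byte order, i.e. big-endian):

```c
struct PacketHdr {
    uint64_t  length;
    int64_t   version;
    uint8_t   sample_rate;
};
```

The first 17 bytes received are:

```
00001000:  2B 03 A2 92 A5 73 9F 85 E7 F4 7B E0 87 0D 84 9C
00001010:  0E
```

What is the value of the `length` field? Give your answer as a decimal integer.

3099499719285776261

`length` is the first field, at byte offset 0, occupying 8 bytes.
Bytes at offsets 0..7: 2B 03 A2 92 A5 73 9F 85.
Big-endian: lowest address holds the most-significant byte.
The bytes are already most-significant first: 0x2B03A292A5739F85.
0x2B03A292A5739F85 = 3099499719285776261.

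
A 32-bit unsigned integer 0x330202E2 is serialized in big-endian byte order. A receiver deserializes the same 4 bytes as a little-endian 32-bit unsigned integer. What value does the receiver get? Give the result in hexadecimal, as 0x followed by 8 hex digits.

Stored big-endian, the bytes at ascending addresses are 33 02 02 E2.
Read back as little-endian, the first byte is least significant, giving 0xE2020233.

0xE2020233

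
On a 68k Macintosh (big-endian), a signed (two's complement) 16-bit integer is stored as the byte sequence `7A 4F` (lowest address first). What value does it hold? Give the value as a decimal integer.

31311

Big-endian: lowest address holds the most-significant byte.
The bytes are already most-significant first: 0x7A4F.
0x7A4F = 31311.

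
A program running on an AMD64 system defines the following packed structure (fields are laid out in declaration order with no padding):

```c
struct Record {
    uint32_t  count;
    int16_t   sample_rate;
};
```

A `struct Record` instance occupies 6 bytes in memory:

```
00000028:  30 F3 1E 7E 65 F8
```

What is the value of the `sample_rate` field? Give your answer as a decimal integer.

`sample_rate` follows `count` (4 bytes), so it starts at byte offset 4 and occupies 2 bytes.
Bytes at offsets 4..5: 65 F8.
Little-endian: lowest address holds the least-significant byte.
Reassemble most-significant byte first: F8 65 → 0xF865.
Top bit is set, so as a signed 16-bit value this is 0xF865 − 2^16 = -1947.

-1947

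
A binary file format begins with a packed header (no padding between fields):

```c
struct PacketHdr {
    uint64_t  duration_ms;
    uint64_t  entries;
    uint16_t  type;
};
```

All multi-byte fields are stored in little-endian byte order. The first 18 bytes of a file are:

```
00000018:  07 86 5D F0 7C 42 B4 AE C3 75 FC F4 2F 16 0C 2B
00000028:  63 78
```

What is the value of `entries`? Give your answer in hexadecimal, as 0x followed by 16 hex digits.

`entries` follows `duration_ms` (8 bytes), so it starts at byte offset 8 and occupies 8 bytes.
Bytes at offsets 8..15: C3 75 FC F4 2F 16 0C 2B.
Little-endian: lowest address holds the least-significant byte.
Reassemble most-significant byte first: 2B 0C 16 2F F4 FC 75 C3 → 0x2B0C162FF4FC75C3.

0x2B0C162FF4FC75C3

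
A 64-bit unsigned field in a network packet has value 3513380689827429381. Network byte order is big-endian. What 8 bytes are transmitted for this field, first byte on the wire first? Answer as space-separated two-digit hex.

30 C2 09 1F 69 E1 7C 05

3513380689827429381 in hexadecimal, padded to 64 bits, is 0x30C2091F69E17C05.
Split into bytes (most-significant first): 30 C2 09 1F 69 E1 7C 05.
Big-endian stores the most-significant byte at the lowest address.
So the memory order matches the most-significant-first order: 30 C2 09 1F 69 E1 7C 05.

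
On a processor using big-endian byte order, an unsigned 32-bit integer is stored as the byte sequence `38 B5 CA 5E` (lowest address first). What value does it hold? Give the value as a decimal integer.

951437918

Big-endian: lowest address holds the most-significant byte.
The bytes are already most-significant first: 0x38B5CA5E.
0x38B5CA5E = 951437918.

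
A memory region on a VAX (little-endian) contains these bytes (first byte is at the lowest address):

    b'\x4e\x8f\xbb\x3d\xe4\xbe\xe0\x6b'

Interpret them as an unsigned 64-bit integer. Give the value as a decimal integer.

In little-endian order the low byte comes first in memory.
Reassemble most-significant byte first: 6B E0 BE E4 3D BB 8F 4E → 0x6BE0BEE43DBB8F4E.
0x6BE0BEE43DBB8F4E = 7773422844338999118.

7773422844338999118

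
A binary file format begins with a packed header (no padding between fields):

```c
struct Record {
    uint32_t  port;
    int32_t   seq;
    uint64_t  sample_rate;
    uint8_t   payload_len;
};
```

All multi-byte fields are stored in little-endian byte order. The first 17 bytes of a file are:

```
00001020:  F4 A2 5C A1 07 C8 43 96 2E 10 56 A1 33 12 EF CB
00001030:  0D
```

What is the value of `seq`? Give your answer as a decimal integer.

`seq` follows `port` (4 bytes), so it starts at byte offset 4 and occupies 4 bytes.
Bytes at offsets 4..7: 07 C8 43 96.
Little-endian: lowest address holds the least-significant byte.
Reassemble most-significant byte first: 96 43 C8 07 → 0x9643C807.
Top bit is set, so as a signed 32-bit value this is 0x9643C807 − 2^32 = -1773942777.

-1773942777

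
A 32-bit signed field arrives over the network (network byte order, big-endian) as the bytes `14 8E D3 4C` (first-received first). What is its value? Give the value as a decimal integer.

344904524

In big-endian order the high byte comes first in memory.
The bytes are already most-significant first: 0x148ED34C.
0x148ED34C = 344904524.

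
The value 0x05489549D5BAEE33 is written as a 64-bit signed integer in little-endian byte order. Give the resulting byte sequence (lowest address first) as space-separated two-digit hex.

33 EE BA D5 49 95 48 05

Split into bytes (most-significant first): 05 48 95 49 D5 BA EE 33.
In little-endian order the low byte comes first in memory.
So at ascending addresses the bytes are 33 EE BA D5 49 95 48 05.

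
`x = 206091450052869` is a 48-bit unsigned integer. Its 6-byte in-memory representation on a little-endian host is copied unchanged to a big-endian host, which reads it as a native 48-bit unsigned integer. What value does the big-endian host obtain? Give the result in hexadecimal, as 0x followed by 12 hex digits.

206091450052869 in 48-bit hexadecimal is 0xBB7067ABF105.
Stored little-endian, the bytes at ascending addresses are 05 F1 AB 67 70 BB.
Read back as big-endian, the last byte is least significant, giving 0x05F1AB6770BB.

0x05F1AB6770BB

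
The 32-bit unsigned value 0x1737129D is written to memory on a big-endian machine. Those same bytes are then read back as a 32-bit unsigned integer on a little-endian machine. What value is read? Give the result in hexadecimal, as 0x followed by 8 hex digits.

Stored big-endian, the bytes at ascending addresses are 17 37 12 9D.
Read back as little-endian, the first byte is least significant, giving 0x9D123717.

0x9D123717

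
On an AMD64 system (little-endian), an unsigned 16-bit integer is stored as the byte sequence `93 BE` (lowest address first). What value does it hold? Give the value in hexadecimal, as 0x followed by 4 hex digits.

Little-endian stores the least-significant byte at the lowest address.
Reassemble most-significant byte first: BE 93 → 0xBE93.

0xBE93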